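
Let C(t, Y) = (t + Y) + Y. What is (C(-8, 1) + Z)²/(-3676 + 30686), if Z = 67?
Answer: 3721/27010 ≈ 0.13776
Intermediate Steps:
C(t, Y) = t + 2*Y (C(t, Y) = (Y + t) + Y = t + 2*Y)
(C(-8, 1) + Z)²/(-3676 + 30686) = ((-8 + 2*1) + 67)²/(-3676 + 30686) = ((-8 + 2) + 67)²/27010 = (-6 + 67)²*(1/27010) = 61²*(1/27010) = 3721*(1/27010) = 3721/27010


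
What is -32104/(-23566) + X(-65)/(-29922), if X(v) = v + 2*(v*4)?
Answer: 162400333/117523642 ≈ 1.3819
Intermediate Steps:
X(v) = 9*v (X(v) = v + 2*(4*v) = v + 8*v = 9*v)
-32104/(-23566) + X(-65)/(-29922) = -32104/(-23566) + (9*(-65))/(-29922) = -32104*(-1/23566) - 585*(-1/29922) = 16052/11783 + 195/9974 = 162400333/117523642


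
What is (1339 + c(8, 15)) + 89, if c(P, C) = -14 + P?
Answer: 1422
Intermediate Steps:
(1339 + c(8, 15)) + 89 = (1339 + (-14 + 8)) + 89 = (1339 - 6) + 89 = 1333 + 89 = 1422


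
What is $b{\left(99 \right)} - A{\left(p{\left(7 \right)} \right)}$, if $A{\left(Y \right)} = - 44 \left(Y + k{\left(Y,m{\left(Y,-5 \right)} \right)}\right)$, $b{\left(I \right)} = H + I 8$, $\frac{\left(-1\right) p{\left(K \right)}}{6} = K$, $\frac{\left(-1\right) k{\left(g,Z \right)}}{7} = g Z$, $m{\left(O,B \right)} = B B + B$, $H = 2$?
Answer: $257666$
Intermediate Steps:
$m{\left(O,B \right)} = B + B^{2}$ ($m{\left(O,B \right)} = B^{2} + B = B + B^{2}$)
$k{\left(g,Z \right)} = - 7 Z g$ ($k{\left(g,Z \right)} = - 7 g Z = - 7 Z g$)
$p{\left(K \right)} = - 6 K$
$b{\left(I \right)} = 2 + 8 I$ ($b{\left(I \right)} = 2 + I 8 = 2 + 8 I$)
$A{\left(Y \right)} = 6116 Y$ ($A{\left(Y \right)} = - 44 \left(Y - 7 \left(- 5 \left(1 - 5\right)\right) Y\right) = - 44 \left(Y - 7 \left(\left(-5\right) \left(-4\right)\right) Y\right) = - 44 \left(Y - 140 Y\right) = - 44 \left(- 139 Y\right) = 6116 Y$)
$b{\left(99 \right)} - A{\left(p{\left(7 \right)} \right)} = \left(2 + 8 \cdot 99\right) - 6116 \left(\left(-6\right) 7\right) = \left(2 + 792\right) - 6116 \left(-42\right) = 794 - -256872 = 794 + 256872 = 257666$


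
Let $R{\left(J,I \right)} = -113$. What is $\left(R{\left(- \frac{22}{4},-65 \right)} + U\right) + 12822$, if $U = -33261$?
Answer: $-20552$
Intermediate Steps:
$\left(R{\left(- \frac{22}{4},-65 \right)} + U\right) + 12822 = \left(-113 - 33261\right) + 12822 = -33374 + 12822 = -20552$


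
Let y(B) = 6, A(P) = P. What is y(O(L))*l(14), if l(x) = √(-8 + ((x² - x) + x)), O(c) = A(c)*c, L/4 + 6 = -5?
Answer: 12*√47 ≈ 82.268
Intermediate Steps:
L = -44 (L = -24 + 4*(-5) = -24 - 20 = -44)
O(c) = c² (O(c) = c*c = c²)
l(x) = √(-8 + x²)
y(O(L))*l(14) = 6*√(-8 + 14²) = 6*√(-8 + 196) = 6*√188 = 6*(2*√47) = 12*√47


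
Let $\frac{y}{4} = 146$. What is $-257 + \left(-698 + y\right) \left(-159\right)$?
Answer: $17869$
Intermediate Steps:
$y = 584$ ($y = 4 \cdot 146 = 584$)
$-257 + \left(-698 + y\right) \left(-159\right) = -257 + \left(-698 + 584\right) \left(-159\right) = -257 - -18126 = -257 + 18126 = 17869$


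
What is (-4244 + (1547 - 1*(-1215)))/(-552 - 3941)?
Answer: 1482/4493 ≈ 0.32985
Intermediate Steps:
(-4244 + (1547 - 1*(-1215)))/(-552 - 3941) = (-4244 + (1547 + 1215))/(-4493) = (-4244 + 2762)*(-1/4493) = -1482*(-1/4493) = 1482/4493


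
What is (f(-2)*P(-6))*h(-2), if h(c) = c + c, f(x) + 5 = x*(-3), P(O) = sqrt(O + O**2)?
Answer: -4*sqrt(30) ≈ -21.909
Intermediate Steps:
f(x) = -5 - 3*x (f(x) = -5 + x*(-3) = -5 - 3*x)
h(c) = 2*c
(f(-2)*P(-6))*h(-2) = ((-5 - 3*(-2))*sqrt(-6*(1 - 6)))*(2*(-2)) = ((-5 + 6)*sqrt(-6*(-5)))*(-4) = (1*sqrt(30))*(-4) = sqrt(30)*(-4) = -4*sqrt(30)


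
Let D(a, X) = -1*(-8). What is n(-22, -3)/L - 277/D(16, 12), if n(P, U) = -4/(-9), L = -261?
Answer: -650705/18792 ≈ -34.627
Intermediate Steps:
n(P, U) = 4/9 (n(P, U) = -4*(-1/9) = 4/9)
D(a, X) = 8
n(-22, -3)/L - 277/D(16, 12) = (4/9)/(-261) - 277/8 = (4/9)*(-1/261) - 277*1/8 = -4/2349 - 277/8 = -650705/18792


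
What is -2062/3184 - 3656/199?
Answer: -30279/1592 ≈ -19.019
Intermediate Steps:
-2062/3184 - 3656/199 = -2062*1/3184 - 3656*1/199 = -1031/1592 - 3656/199 = -30279/1592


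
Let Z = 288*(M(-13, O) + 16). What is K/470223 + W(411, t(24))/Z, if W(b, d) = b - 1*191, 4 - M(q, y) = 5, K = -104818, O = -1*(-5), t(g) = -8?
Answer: -1940915/11285352 ≈ -0.17199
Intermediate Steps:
O = 5
M(q, y) = -1 (M(q, y) = 4 - 1*5 = 4 - 5 = -1)
W(b, d) = -191 + b (W(b, d) = b - 191 = -191 + b)
Z = 4320 (Z = 288*(-1 + 16) = 288*15 = 4320)
K/470223 + W(411, t(24))/Z = -104818/470223 + (-191 + 411)/4320 = -104818*1/470223 + 220*(1/4320) = -104818/470223 + 11/216 = -1940915/11285352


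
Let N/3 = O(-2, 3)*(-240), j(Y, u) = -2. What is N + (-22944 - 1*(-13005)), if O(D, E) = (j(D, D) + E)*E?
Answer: -12099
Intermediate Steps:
O(D, E) = E*(-2 + E) (O(D, E) = (-2 + E)*E = E*(-2 + E))
N = -2160 (N = 3*((3*(-2 + 3))*(-240)) = 3*((3*1)*(-240)) = 3*(3*(-240)) = 3*(-720) = -2160)
N + (-22944 - 1*(-13005)) = -2160 + (-22944 - 1*(-13005)) = -2160 + (-22944 + 13005) = -2160 - 9939 = -12099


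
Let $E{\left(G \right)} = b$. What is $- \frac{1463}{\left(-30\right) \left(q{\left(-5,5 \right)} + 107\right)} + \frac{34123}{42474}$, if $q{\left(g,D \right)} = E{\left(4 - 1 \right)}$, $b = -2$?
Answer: $\frac{2019368}{1592775} \approx 1.2678$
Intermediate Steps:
$E{\left(G \right)} = -2$
$q{\left(g,D \right)} = -2$
$- \frac{1463}{\left(-30\right) \left(q{\left(-5,5 \right)} + 107\right)} + \frac{34123}{42474} = - \frac{1463}{\left(-30\right) \left(-2 + 107\right)} + \frac{34123}{42474} = - \frac{1463}{\left(-30\right) 105} + 34123 \cdot \frac{1}{42474} = - \frac{1463}{-3150} + \frac{34123}{42474} = \left(-1463\right) \left(- \frac{1}{3150}\right) + \frac{34123}{42474} = \frac{209}{450} + \frac{34123}{42474} = \frac{2019368}{1592775}$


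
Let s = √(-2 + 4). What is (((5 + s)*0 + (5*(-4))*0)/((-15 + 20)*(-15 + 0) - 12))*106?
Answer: 0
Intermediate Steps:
s = √2 ≈ 1.4142
(((5 + s)*0 + (5*(-4))*0)/((-15 + 20)*(-15 + 0) - 12))*106 = (((5 + √2)*0 + (5*(-4))*0)/((-15 + 20)*(-15 + 0) - 12))*106 = ((0 - 20*0)/(5*(-15) - 12))*106 = ((0 + 0)/(-75 - 12))*106 = (0/(-87))*106 = (0*(-1/87))*106 = 0*106 = 0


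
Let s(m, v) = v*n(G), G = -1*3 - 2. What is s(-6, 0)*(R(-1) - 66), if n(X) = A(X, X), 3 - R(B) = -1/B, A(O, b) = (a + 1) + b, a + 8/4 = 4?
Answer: 0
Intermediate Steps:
a = 2 (a = -2 + 4 = 2)
A(O, b) = 3 + b (A(O, b) = (2 + 1) + b = 3 + b)
G = -5 (G = -3 - 2 = -5)
R(B) = 3 + 1/B (R(B) = 3 - (-1)/B = 3 + 1/B)
n(X) = 3 + X
s(m, v) = -2*v (s(m, v) = v*(3 - 5) = v*(-2) = -2*v)
s(-6, 0)*(R(-1) - 66) = (-2*0)*((3 + 1/(-1)) - 66) = 0*((3 - 1) - 66) = 0*(2 - 66) = 0*(-64) = 0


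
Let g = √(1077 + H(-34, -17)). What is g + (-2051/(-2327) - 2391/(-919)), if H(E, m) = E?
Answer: 7448726/2138513 + √1043 ≈ 35.779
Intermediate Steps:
g = √1043 (g = √(1077 - 34) = √1043 ≈ 32.296)
g + (-2051/(-2327) - 2391/(-919)) = √1043 + (-2051/(-2327) - 2391/(-919)) = √1043 + (-2051*(-1/2327) - 2391*(-1/919)) = √1043 + (2051/2327 + 2391/919) = √1043 + 7448726/2138513 = 7448726/2138513 + √1043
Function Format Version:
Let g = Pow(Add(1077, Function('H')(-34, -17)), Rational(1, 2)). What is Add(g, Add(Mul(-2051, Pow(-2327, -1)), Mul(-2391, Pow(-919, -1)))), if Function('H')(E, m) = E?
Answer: Add(Rational(7448726, 2138513), Pow(1043, Rational(1, 2))) ≈ 35.779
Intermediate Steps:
g = Pow(1043, Rational(1, 2)) (g = Pow(Add(1077, -34), Rational(1, 2)) = Pow(1043, Rational(1, 2)) ≈ 32.296)
Add(g, Add(Mul(-2051, Pow(-2327, -1)), Mul(-2391, Pow(-919, -1)))) = Add(Pow(1043, Rational(1, 2)), Add(Mul(-2051, Pow(-2327, -1)), Mul(-2391, Pow(-919, -1)))) = Add(Pow(1043, Rational(1, 2)), Add(Mul(-2051, Rational(-1, 2327)), Mul(-2391, Rational(-1, 919)))) = Add(Pow(1043, Rational(1, 2)), Add(Rational(2051, 2327), Rational(2391, 919))) = Add(Pow(1043, Rational(1, 2)), Rational(7448726, 2138513)) = Add(Rational(7448726, 2138513), Pow(1043, Rational(1, 2)))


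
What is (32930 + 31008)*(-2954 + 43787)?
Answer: 2610780354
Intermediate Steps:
(32930 + 31008)*(-2954 + 43787) = 63938*40833 = 2610780354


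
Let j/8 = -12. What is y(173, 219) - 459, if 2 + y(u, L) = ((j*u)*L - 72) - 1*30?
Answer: -3637715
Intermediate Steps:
j = -96 (j = 8*(-12) = -96)
y(u, L) = -104 - 96*L*u (y(u, L) = -2 + (((-96*u)*L - 72) - 1*30) = -2 + ((-96*L*u - 72) - 30) = -2 + ((-72 - 96*L*u) - 30) = -2 + (-102 - 96*L*u) = -104 - 96*L*u)
y(173, 219) - 459 = (-104 - 96*219*173) - 459 = (-104 - 3637152) - 459 = -3637256 - 459 = -3637715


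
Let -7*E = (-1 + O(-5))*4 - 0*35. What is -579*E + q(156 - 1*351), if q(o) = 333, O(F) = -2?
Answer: -4617/7 ≈ -659.57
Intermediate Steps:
E = 12/7 (E = -((-1 - 2)*4 - 0*35)/7 = -(-3*4 - 4*0)/7 = -(-12 + 0)/7 = -⅐*(-12) = 12/7 ≈ 1.7143)
-579*E + q(156 - 1*351) = -579*12/7 + 333 = -6948/7 + 333 = -4617/7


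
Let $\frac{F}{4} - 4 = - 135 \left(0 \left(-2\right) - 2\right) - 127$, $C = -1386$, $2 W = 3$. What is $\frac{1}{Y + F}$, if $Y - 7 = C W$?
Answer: $- \frac{1}{1484} \approx -0.00067385$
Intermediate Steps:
$W = \frac{3}{2}$ ($W = \frac{1}{2} \cdot 3 = \frac{3}{2} \approx 1.5$)
$F = 588$ ($F = 16 + 4 \left(- 135 \left(0 \left(-2\right) - 2\right) - 127\right) = 16 + 4 \left(- 135 \left(0 - 2\right) - 127\right) = 16 + 4 \left(\left(-135\right) \left(-2\right) - 127\right) = 16 + 4 \left(270 - 127\right) = 16 + 4 \cdot 143 = 16 + 572 = 588$)
$Y = -2072$ ($Y = 7 - 2079 = -2072$)
$\frac{1}{Y + F} = \frac{1}{-2072 + 588} = \frac{1}{-1484} = - \frac{1}{1484}$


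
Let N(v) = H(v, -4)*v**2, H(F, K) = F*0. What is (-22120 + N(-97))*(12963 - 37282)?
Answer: 537936280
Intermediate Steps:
H(F, K) = 0
N(v) = 0 (N(v) = 0*v**2 = 0)
(-22120 + N(-97))*(12963 - 37282) = (-22120 + 0)*(12963 - 37282) = -22120*(-24319) = 537936280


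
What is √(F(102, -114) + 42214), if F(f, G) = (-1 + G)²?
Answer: √55439 ≈ 235.45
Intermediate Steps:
√(F(102, -114) + 42214) = √((-1 - 114)² + 42214) = √((-115)² + 42214) = √(13225 + 42214) = √55439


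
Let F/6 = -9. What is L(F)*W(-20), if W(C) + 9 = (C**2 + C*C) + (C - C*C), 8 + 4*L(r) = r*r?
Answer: 269717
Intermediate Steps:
F = -54 (F = 6*(-9) = -54)
L(r) = -2 + r**2/4 (L(r) = -2 + (r*r)/4 = -2 + r**2/4)
W(C) = -9 + C + C**2 (W(C) = -9 + ((C**2 + C*C) + (C - C*C)) = -9 + ((C**2 + C**2) + (C - C**2)) = -9 + (2*C**2 + (C - C**2)) = -9 + (C + C**2) = -9 + C + C**2)
L(F)*W(-20) = (-2 + (1/4)*(-54)**2)*(-9 - 20 + (-20)**2) = (-2 + (1/4)*2916)*(-9 - 20 + 400) = (-2 + 729)*371 = 727*371 = 269717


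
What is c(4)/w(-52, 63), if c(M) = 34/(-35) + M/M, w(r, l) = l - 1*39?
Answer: 1/840 ≈ 0.0011905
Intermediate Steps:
w(r, l) = -39 + l (w(r, l) = l - 39 = -39 + l)
c(M) = 1/35 (c(M) = 34*(-1/35) + 1 = -34/35 + 1 = 1/35)
c(4)/w(-52, 63) = 1/(35*(-39 + 63)) = (1/35)/24 = (1/35)*(1/24) = 1/840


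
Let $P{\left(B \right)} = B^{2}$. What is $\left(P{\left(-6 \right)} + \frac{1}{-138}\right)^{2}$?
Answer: $\frac{24671089}{19044} \approx 1295.5$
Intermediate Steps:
$\left(P{\left(-6 \right)} + \frac{1}{-138}\right)^{2} = \left(\left(-6\right)^{2} + \frac{1}{-138}\right)^{2} = \left(36 - \frac{1}{138}\right)^{2} = \left(\frac{4967}{138}\right)^{2} = \frac{24671089}{19044}$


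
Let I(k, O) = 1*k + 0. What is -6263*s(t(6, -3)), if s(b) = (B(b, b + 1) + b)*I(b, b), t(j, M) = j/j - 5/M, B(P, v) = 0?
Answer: -400832/9 ≈ -44537.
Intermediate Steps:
I(k, O) = k (I(k, O) = k + 0 = k)
t(j, M) = 1 - 5/M
s(b) = b**2 (s(b) = (0 + b)*b = b*b = b**2)
-6263*s(t(6, -3)) = -6263*(-5 - 3)**2/9 = -6263*(-1/3*(-8))**2 = -6263*(8/3)**2 = -6263*64/9 = -400832/9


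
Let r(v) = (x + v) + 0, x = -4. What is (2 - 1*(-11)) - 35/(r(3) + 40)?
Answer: 472/39 ≈ 12.103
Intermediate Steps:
r(v) = -4 + v (r(v) = (-4 + v) + 0 = -4 + v)
(2 - 1*(-11)) - 35/(r(3) + 40) = (2 - 1*(-11)) - 35/((-4 + 3) + 40) = (2 + 11) - 35/(-1 + 40) = 13 - 35/39 = 472/39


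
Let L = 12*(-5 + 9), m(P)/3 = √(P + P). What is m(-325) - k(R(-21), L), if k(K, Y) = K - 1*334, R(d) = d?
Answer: 355 + 15*I*√26 ≈ 355.0 + 76.485*I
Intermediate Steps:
m(P) = 3*√2*√P (m(P) = 3*√(P + P) = 3*√(2*P) = 3*(√2*√P) = 3*√2*√P)
L = 48 (L = 12*4 = 48)
k(K, Y) = -334 + K (k(K, Y) = K - 334 = -334 + K)
m(-325) - k(R(-21), L) = 3*√2*√(-325) - (-334 - 21) = 3*√2*(5*I*√13) - 1*(-355) = 15*I*√26 + 355 = 355 + 15*I*√26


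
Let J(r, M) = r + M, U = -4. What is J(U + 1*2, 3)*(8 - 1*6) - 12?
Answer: -10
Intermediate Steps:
J(r, M) = M + r
J(U + 1*2, 3)*(8 - 1*6) - 12 = (3 + (-4 + 1*2))*(8 - 1*6) - 12 = (3 + (-4 + 2))*(8 - 6) - 12 = (3 - 2)*2 - 12 = 1*2 - 12 = 2 - 12 = -10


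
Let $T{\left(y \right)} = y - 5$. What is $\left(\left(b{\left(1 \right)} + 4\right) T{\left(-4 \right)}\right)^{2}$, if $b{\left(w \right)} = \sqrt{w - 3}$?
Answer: $1134 + 648 i \sqrt{2} \approx 1134.0 + 916.41 i$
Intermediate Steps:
$T{\left(y \right)} = -5 + y$
$b{\left(w \right)} = \sqrt{-3 + w}$
$\left(\left(b{\left(1 \right)} + 4\right) T{\left(-4 \right)}\right)^{2} = \left(\left(\sqrt{-3 + 1} + 4\right) \left(-5 - 4\right)\right)^{2} = \left(\left(\sqrt{-2} + 4\right) \left(-9\right)\right)^{2} = \left(\left(i \sqrt{2} + 4\right) \left(-9\right)\right)^{2} = \left(\left(4 + i \sqrt{2}\right) \left(-9\right)\right)^{2} = \left(-36 - 9 i \sqrt{2}\right)^{2}$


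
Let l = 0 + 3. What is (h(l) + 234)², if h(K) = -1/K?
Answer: 491401/9 ≈ 54600.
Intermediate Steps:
l = 3
(h(l) + 234)² = (-1/3 + 234)² = (-1*⅓ + 234)² = (-⅓ + 234)² = (701/3)² = 491401/9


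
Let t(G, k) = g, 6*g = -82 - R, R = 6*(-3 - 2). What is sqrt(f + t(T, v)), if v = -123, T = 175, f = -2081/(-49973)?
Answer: I*sqrt(1602095145)/13629 ≈ 2.9368*I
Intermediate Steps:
R = -30 (R = 6*(-5) = -30)
f = 2081/49973 (f = -2081*(-1/49973) = 2081/49973 ≈ 0.041642)
g = -26/3 (g = (-82 - 1*(-30))/6 = (-82 + 30)/6 = (1/6)*(-52) = -26/3 ≈ -8.6667)
t(G, k) = -26/3
sqrt(f + t(T, v)) = sqrt(2081/49973 - 26/3) = sqrt(-1293055/149919) = I*sqrt(1602095145)/13629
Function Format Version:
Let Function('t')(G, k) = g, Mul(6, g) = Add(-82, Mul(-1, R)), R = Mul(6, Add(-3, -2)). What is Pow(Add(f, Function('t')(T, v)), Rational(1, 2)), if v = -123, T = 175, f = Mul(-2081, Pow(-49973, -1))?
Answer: Mul(Rational(1, 13629), I, Pow(1602095145, Rational(1, 2))) ≈ Mul(2.9368, I)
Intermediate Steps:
R = -30 (R = Mul(6, -5) = -30)
f = Rational(2081, 49973) (f = Mul(-2081, Rational(-1, 49973)) = Rational(2081, 49973) ≈ 0.041642)
g = Rational(-26, 3) (g = Mul(Rational(1, 6), Add(-82, Mul(-1, -30))) = Mul(Rational(1, 6), Add(-82, 30)) = Mul(Rational(1, 6), -52) = Rational(-26, 3) ≈ -8.6667)
Function('t')(G, k) = Rational(-26, 3)
Pow(Add(f, Function('t')(T, v)), Rational(1, 2)) = Pow(Add(Rational(2081, 49973), Rational(-26, 3)), Rational(1, 2)) = Pow(Rational(-1293055, 149919), Rational(1, 2)) = Mul(Rational(1, 13629), I, Pow(1602095145, Rational(1, 2)))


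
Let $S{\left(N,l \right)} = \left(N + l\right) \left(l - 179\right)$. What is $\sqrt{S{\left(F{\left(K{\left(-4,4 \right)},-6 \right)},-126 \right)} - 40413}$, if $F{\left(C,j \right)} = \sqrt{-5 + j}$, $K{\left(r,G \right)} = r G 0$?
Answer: $\sqrt{-1983 - 305 i \sqrt{11}} \approx 11.025 - 45.875 i$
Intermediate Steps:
$K{\left(r,G \right)} = 0$ ($K{\left(r,G \right)} = G r 0 = 0$)
$S{\left(N,l \right)} = \left(-179 + l\right) \left(N + l\right)$ ($S{\left(N,l \right)} = \left(N + l\right) \left(-179 + l\right) = \left(-179 + l\right) \left(N + l\right)$)
$\sqrt{S{\left(F{\left(K{\left(-4,4 \right)},-6 \right)},-126 \right)} - 40413} = \sqrt{\left(\left(-126\right)^{2} - 179 \sqrt{-5 - 6} - -22554 + \sqrt{-5 - 6} \left(-126\right)\right) - 40413} = \sqrt{\left(15876 - 179 \sqrt{-11} + 22554 + \sqrt{-11} \left(-126\right)\right) - 40413} = \sqrt{\left(15876 - 179 i \sqrt{11} + 22554 + i \sqrt{11} \left(-126\right)\right) - 40413} = \sqrt{\left(15876 - 179 i \sqrt{11} + 22554 - 126 i \sqrt{11}\right) - 40413} = \sqrt{\left(38430 - 305 i \sqrt{11}\right) - 40413} = \sqrt{-1983 - 305 i \sqrt{11}}$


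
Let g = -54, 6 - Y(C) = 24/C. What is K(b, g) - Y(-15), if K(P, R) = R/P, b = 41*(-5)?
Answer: -1504/205 ≈ -7.3366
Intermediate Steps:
Y(C) = 6 - 24/C
b = -205
K(b, g) - Y(-15) = -54/(-205) - (6 - 24/(-15)) = -54*(-1/205) - (6 - 24*(-1/15)) = 54/205 - (6 + 8/5) = 54/205 - 1*38/5 = 54/205 - 38/5 = -1504/205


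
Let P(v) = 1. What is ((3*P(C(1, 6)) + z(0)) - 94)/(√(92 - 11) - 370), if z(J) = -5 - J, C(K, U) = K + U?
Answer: 96/361 ≈ 0.26593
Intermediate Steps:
((3*P(C(1, 6)) + z(0)) - 94)/(√(92 - 11) - 370) = ((3*1 + (-5 - 1*0)) - 94)/(√(92 - 11) - 370) = ((3 + (-5 + 0)) - 94)/(√81 - 370) = ((3 - 5) - 94)/(9 - 370) = (-2 - 94)/(-361) = -96*(-1/361) = 96/361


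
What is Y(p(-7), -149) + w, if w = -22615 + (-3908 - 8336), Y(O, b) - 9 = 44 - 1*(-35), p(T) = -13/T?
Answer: -34771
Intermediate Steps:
Y(O, b) = 88 (Y(O, b) = 9 + (44 - 1*(-35)) = 9 + (44 + 35) = 9 + 79 = 88)
w = -34859 (w = -22615 - 12244 = -34859)
Y(p(-7), -149) + w = 88 - 34859 = -34771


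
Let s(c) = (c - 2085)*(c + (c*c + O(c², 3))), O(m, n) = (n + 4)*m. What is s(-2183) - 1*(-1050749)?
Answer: -162702488623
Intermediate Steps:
O(m, n) = m*(4 + n) (O(m, n) = (4 + n)*m = m*(4 + n))
s(c) = (-2085 + c)*(c + 8*c²) (s(c) = (c - 2085)*(c + (c*c + c²*(4 + 3))) = (-2085 + c)*(c + (c² + c²*7)) = (-2085 + c)*(c + (c² + 7*c²)) = (-2085 + c)*(c + 8*c²))
s(-2183) - 1*(-1050749) = -2183*(-2085 - 16679*(-2183) + 8*(-2183)²) - 1*(-1050749) = -2183*(-2085 + 36410257 + 8*4765489) + 1050749 = -2183*(-2085 + 36410257 + 38123912) + 1050749 = -2183*74532084 + 1050749 = -162703539372 + 1050749 = -162702488623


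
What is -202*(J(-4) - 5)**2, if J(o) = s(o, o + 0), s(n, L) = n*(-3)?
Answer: -9898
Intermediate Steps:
s(n, L) = -3*n
J(o) = -3*o
-202*(J(-4) - 5)**2 = -202*(-3*(-4) - 5)**2 = -202*(12 - 5)**2 = -202*7**2 = -202*49 = -9898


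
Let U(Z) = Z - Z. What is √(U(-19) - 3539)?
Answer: I*√3539 ≈ 59.49*I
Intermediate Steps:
U(Z) = 0
√(U(-19) - 3539) = √(0 - 3539) = √(-3539) = I*√3539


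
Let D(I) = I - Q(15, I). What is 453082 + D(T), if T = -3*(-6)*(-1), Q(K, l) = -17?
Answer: 453081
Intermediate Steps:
T = -18 (T = 18*(-1) = -18)
D(I) = 17 + I (D(I) = I - 1*(-17) = I + 17 = 17 + I)
453082 + D(T) = 453082 + (17 - 18) = 453082 - 1 = 453081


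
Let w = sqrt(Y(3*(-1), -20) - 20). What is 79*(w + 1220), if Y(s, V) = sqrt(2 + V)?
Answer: 96380 + 79*sqrt(-20 + 3*I*sqrt(2)) ≈ 96417.0 + 355.26*I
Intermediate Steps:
w = sqrt(-20 + 3*I*sqrt(2)) (w = sqrt(sqrt(2 - 20) - 20) = sqrt(sqrt(-18) - 20) = sqrt(3*I*sqrt(2) - 20) = sqrt(-20 + 3*I*sqrt(2)) ≈ 0.47172 + 4.4969*I)
79*(w + 1220) = 79*(sqrt(-20 + 3*I*sqrt(2)) + 1220) = 79*(1220 + sqrt(-20 + 3*I*sqrt(2))) = 96380 + 79*sqrt(-20 + 3*I*sqrt(2))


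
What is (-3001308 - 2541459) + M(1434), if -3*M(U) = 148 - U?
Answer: -16627015/3 ≈ -5.5423e+6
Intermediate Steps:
M(U) = -148/3 + U/3 (M(U) = -(148 - U)/3 = -148/3 + U/3)
(-3001308 - 2541459) + M(1434) = (-3001308 - 2541459) + (-148/3 + (1/3)*1434) = -5542767 + (-148/3 + 478) = -5542767 + 1286/3 = -16627015/3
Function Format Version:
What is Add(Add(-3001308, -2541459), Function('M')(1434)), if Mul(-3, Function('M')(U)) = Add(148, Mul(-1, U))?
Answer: Rational(-16627015, 3) ≈ -5.5423e+6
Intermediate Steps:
Function('M')(U) = Add(Rational(-148, 3), Mul(Rational(1, 3), U)) (Function('M')(U) = Mul(Rational(-1, 3), Add(148, Mul(-1, U))) = Add(Rational(-148, 3), Mul(Rational(1, 3), U)))
Add(Add(-3001308, -2541459), Function('M')(1434)) = Add(Add(-3001308, -2541459), Add(Rational(-148, 3), Mul(Rational(1, 3), 1434))) = Add(-5542767, Add(Rational(-148, 3), 478)) = Add(-5542767, Rational(1286, 3)) = Rational(-16627015, 3)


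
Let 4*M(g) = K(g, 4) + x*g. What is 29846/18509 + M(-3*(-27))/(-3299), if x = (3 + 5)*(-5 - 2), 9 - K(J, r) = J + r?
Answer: 119802831/61061191 ≈ 1.9620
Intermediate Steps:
K(J, r) = 9 - J - r (K(J, r) = 9 - (J + r) = 9 + (-J - r) = 9 - J - r)
x = -56 (x = 8*(-7) = -56)
M(g) = 5/4 - 57*g/4 (M(g) = ((9 - g - 1*4) - 56*g)/4 = ((9 - g - 4) - 56*g)/4 = ((5 - g) - 56*g)/4 = (5 - 57*g)/4 = 5/4 - 57*g/4)
29846/18509 + M(-3*(-27))/(-3299) = 29846/18509 + (5/4 - (-171)*(-27)/4)/(-3299) = 29846*(1/18509) + (5/4 - 57/4*81)*(-1/3299) = 29846/18509 + (5/4 - 4617/4)*(-1/3299) = 29846/18509 - 1153*(-1/3299) = 29846/18509 + 1153/3299 = 119802831/61061191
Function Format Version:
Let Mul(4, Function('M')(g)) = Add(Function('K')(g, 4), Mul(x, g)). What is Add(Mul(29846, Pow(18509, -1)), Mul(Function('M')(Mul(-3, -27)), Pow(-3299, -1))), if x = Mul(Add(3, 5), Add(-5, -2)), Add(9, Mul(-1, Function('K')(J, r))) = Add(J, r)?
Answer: Rational(119802831, 61061191) ≈ 1.9620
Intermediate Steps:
Function('K')(J, r) = Add(9, Mul(-1, J), Mul(-1, r)) (Function('K')(J, r) = Add(9, Mul(-1, Add(J, r))) = Add(9, Add(Mul(-1, J), Mul(-1, r))) = Add(9, Mul(-1, J), Mul(-1, r)))
x = -56 (x = Mul(8, -7) = -56)
Function('M')(g) = Add(Rational(5, 4), Mul(Rational(-57, 4), g)) (Function('M')(g) = Mul(Rational(1, 4), Add(Add(9, Mul(-1, g), Mul(-1, 4)), Mul(-56, g))) = Mul(Rational(1, 4), Add(Add(9, Mul(-1, g), -4), Mul(-56, g))) = Mul(Rational(1, 4), Add(Add(5, Mul(-1, g)), Mul(-56, g))) = Mul(Rational(1, 4), Add(5, Mul(-57, g))) = Add(Rational(5, 4), Mul(Rational(-57, 4), g)))
Add(Mul(29846, Pow(18509, -1)), Mul(Function('M')(Mul(-3, -27)), Pow(-3299, -1))) = Add(Mul(29846, Pow(18509, -1)), Mul(Add(Rational(5, 4), Mul(Rational(-57, 4), Mul(-3, -27))), Pow(-3299, -1))) = Add(Mul(29846, Rational(1, 18509)), Mul(Add(Rational(5, 4), Mul(Rational(-57, 4), 81)), Rational(-1, 3299))) = Add(Rational(29846, 18509), Mul(Add(Rational(5, 4), Rational(-4617, 4)), Rational(-1, 3299))) = Add(Rational(29846, 18509), Mul(-1153, Rational(-1, 3299))) = Add(Rational(29846, 18509), Rational(1153, 3299)) = Rational(119802831, 61061191)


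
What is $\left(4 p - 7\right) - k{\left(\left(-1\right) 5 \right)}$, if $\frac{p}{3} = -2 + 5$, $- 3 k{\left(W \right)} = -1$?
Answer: $\frac{86}{3} \approx 28.667$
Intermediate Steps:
$k{\left(W \right)} = \frac{1}{3}$ ($k{\left(W \right)} = \left(- \frac{1}{3}\right) \left(-1\right) = \frac{1}{3}$)
$p = 9$ ($p = 3 \left(-2 + 5\right) = 3 \cdot 3 = 9$)
$\left(4 p - 7\right) - k{\left(\left(-1\right) 5 \right)} = \left(4 \cdot 9 - 7\right) - \frac{1}{3} = \left(36 - 7\right) - \frac{1}{3} = 29 - \frac{1}{3} = \frac{86}{3}$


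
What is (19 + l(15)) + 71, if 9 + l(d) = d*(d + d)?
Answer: 531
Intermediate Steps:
l(d) = -9 + 2*d**2 (l(d) = -9 + d*(d + d) = -9 + d*(2*d) = -9 + 2*d**2)
(19 + l(15)) + 71 = (19 + (-9 + 2*15**2)) + 71 = (19 + (-9 + 2*225)) + 71 = (19 + (-9 + 450)) + 71 = (19 + 441) + 71 = 460 + 71 = 531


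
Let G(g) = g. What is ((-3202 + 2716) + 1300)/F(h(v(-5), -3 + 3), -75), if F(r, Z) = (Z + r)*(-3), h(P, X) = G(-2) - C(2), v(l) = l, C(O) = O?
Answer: 814/237 ≈ 3.4346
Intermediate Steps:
h(P, X) = -4 (h(P, X) = -2 - 1*2 = -2 - 2 = -4)
F(r, Z) = -3*Z - 3*r
((-3202 + 2716) + 1300)/F(h(v(-5), -3 + 3), -75) = ((-3202 + 2716) + 1300)/(-3*(-75) - 3*(-4)) = (-486 + 1300)/(225 + 12) = 814/237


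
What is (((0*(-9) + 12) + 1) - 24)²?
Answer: 121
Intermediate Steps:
(((0*(-9) + 12) + 1) - 24)² = (((0 + 12) + 1) - 24)² = ((12 + 1) - 24)² = (13 - 24)² = (-11)² = 121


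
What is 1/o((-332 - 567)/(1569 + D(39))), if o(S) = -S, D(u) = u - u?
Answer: 1569/899 ≈ 1.7453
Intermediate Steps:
D(u) = 0
1/o((-332 - 567)/(1569 + D(39))) = 1/(-(-332 - 567)/(1569 + 0)) = 1/(-(-899)/1569) = 1/(-1*(-899/1569)) = 1/(899/1569) = 1569/899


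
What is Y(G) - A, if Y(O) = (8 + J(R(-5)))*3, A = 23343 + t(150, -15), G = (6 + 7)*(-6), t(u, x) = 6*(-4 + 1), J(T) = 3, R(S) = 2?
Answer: -23292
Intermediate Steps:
t(u, x) = -18 (t(u, x) = 6*(-3) = -18)
G = -78 (G = 13*(-6) = -78)
A = 23325 (A = 23343 - 18 = 23325)
Y(O) = 33 (Y(O) = (8 + 3)*3 = 11*3 = 33)
Y(G) - A = 33 - 1*23325 = 33 - 23325 = -23292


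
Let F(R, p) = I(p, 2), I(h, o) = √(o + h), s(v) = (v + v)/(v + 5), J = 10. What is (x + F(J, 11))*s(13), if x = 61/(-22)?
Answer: -793/198 + 13*√13/9 ≈ 1.2030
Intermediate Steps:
x = -61/22 (x = 61*(-1/22) = -61/22 ≈ -2.7727)
s(v) = 2*v/(5 + v) (s(v) = (2*v)/(5 + v) = 2*v/(5 + v))
I(h, o) = √(h + o)
F(R, p) = √(2 + p) (F(R, p) = √(p + 2) = √(2 + p))
(x + F(J, 11))*s(13) = (-61/22 + √(2 + 11))*(2*13/(5 + 13)) = (-61/22 + √13)*(2*13/18) = (-61/22 + √13)*(2*13*(1/18)) = (-61/22 + √13)*(13/9) = -793/198 + 13*√13/9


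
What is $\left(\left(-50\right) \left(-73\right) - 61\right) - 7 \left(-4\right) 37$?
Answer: $4625$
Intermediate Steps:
$\left(\left(-50\right) \left(-73\right) - 61\right) - 7 \left(-4\right) 37 = \left(3650 - 61\right) - \left(-28\right) 37 = 3589 - -1036 = 3589 + 1036 = 4625$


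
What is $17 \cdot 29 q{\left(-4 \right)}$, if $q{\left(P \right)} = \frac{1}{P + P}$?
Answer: $- \frac{493}{8} \approx -61.625$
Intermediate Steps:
$q{\left(P \right)} = \frac{1}{2 P}$
$17 \cdot 29 q{\left(-4 \right)} = 17 \cdot 29 \frac{1}{2 \left(-4\right)} = 493 \cdot \frac{1}{2} \left(- \frac{1}{4}\right) = 493 \left(- \frac{1}{8}\right) = - \frac{493}{8}$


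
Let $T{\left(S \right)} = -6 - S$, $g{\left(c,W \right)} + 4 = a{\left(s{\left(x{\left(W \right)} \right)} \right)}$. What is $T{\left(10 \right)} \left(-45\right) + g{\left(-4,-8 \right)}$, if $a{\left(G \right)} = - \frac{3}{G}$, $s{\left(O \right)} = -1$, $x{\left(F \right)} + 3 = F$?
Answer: $719$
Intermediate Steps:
$x{\left(F \right)} = -3 + F$
$g{\left(c,W \right)} = -1$ ($g{\left(c,W \right)} = -4 - \frac{3}{-1} = -4 - -3 = -4 + 3 = -1$)
$T{\left(10 \right)} \left(-45\right) + g{\left(-4,-8 \right)} = \left(-6 - 10\right) \left(-45\right) - 1 = \left(-16\right) \left(-45\right) - 1 = 720 - 1 = 719$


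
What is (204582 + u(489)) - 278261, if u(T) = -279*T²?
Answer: -66788438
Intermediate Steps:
(204582 + u(489)) - 278261 = (204582 - 279*489²) - 278261 = (204582 - 279*239121) - 278261 = (204582 - 66714759) - 278261 = -66510177 - 278261 = -66788438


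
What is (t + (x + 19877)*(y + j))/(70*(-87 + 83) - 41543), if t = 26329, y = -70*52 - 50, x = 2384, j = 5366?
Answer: -12445255/13941 ≈ -892.71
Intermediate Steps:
y = -3690 (y = -3640 - 50 = -3690)
(t + (x + 19877)*(y + j))/(70*(-87 + 83) - 41543) = (26329 + (2384 + 19877)*(-3690 + 5366))/(70*(-87 + 83) - 41543) = (26329 + 22261*1676)/(70*(-4) - 41543) = (26329 + 37309436)/(-280 - 41543) = 37335765/(-41823) = 37335765*(-1/41823) = -12445255/13941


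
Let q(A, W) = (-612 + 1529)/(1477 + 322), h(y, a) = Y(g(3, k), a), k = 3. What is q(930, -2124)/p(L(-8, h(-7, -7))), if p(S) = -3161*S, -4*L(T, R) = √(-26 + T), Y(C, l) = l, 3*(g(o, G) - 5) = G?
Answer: -262*I*√34/13810409 ≈ -0.00011062*I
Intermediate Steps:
g(o, G) = 5 + G/3
h(y, a) = a
L(T, R) = -√(-26 + T)/4
q(A, W) = 131/257 (q(A, W) = 917/1799 = 917*(1/1799) = 131/257)
q(930, -2124)/p(L(-8, h(-7, -7))) = 131/(257*((-(-3161)*√(-26 - 8)/4))) = 131/(257*((-(-3161)*√(-34)/4))) = 131/(257*((-(-3161)*I*√34/4))) = 131/(257*((3161*I*√34/4))) = 131*(-2*I*√34/53737)/257 = -262*I*√34/13810409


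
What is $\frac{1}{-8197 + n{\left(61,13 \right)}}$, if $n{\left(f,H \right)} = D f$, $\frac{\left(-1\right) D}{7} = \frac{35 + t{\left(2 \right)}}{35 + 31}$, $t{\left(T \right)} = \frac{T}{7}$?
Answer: $- \frac{66}{556069} \approx -0.00011869$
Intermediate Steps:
$t{\left(T \right)} = \frac{T}{7}$ ($t{\left(T \right)} = T \frac{1}{7} = \frac{T}{7}$)
$D = - \frac{247}{66}$ ($D = - 7 \frac{35 + \frac{1}{7} \cdot 2}{35 + 31} = - 7 \frac{35 + \frac{2}{7}}{66} = - 7 \cdot \frac{247}{7} \cdot \frac{1}{66} = \left(-7\right) \frac{247}{462} = - \frac{247}{66} \approx -3.7424$)
$n{\left(f,H \right)} = - \frac{247 f}{66}$
$\frac{1}{-8197 + n{\left(61,13 \right)}} = \frac{1}{-8197 - \frac{15067}{66}} = \frac{1}{- \frac{556069}{66}} = - \frac{66}{556069}$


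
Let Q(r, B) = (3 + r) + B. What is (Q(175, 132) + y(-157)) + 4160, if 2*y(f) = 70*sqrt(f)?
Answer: 4470 + 35*I*sqrt(157) ≈ 4470.0 + 438.55*I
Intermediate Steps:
Q(r, B) = 3 + B + r
y(f) = 35*sqrt(f) (y(f) = (70*sqrt(f))/2 = 35*sqrt(f))
(Q(175, 132) + y(-157)) + 4160 = ((3 + 132 + 175) + 35*sqrt(-157)) + 4160 = (310 + 35*(I*sqrt(157))) + 4160 = (310 + 35*I*sqrt(157)) + 4160 = 4470 + 35*I*sqrt(157)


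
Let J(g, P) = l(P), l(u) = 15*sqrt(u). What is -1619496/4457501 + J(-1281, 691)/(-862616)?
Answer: -1619496/4457501 - 15*sqrt(691)/862616 ≈ -0.36378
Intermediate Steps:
J(g, P) = 15*sqrt(P)
-1619496/4457501 + J(-1281, 691)/(-862616) = -1619496/4457501 + (15*sqrt(691))/(-862616) = -1619496*1/4457501 + (15*sqrt(691))*(-1/862616) = -1619496/4457501 - 15*sqrt(691)/862616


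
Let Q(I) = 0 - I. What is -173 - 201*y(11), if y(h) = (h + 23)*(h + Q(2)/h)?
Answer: -815149/11 ≈ -74105.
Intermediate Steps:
Q(I) = -I
y(h) = (23 + h)*(h - 2/h) (y(h) = (h + 23)*(h + (-1*2)/h) = (23 + h)*(h - 2/h))
-173 - 201*y(11) = -173 - 201*(-2 + 11**2 - 46/11 + 23*11) = -173 - 201*(-2 + 121 - 46*1/11 + 253) = -173 - 201*(-2 + 121 - 46/11 + 253) = -173 - 201*4046/11 = -173 - 813246/11 = -815149/11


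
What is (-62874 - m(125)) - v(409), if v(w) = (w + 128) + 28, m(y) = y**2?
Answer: -79064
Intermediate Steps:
v(w) = 156 + w (v(w) = (128 + w) + 28 = 156 + w)
(-62874 - m(125)) - v(409) = (-62874 - 1*125**2) - (156 + 409) = (-62874 - 1*15625) - 1*565 = (-62874 - 15625) - 565 = -78499 - 565 = -79064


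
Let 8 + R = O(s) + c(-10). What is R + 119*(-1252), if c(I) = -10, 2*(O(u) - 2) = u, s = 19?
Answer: -297989/2 ≈ -1.4899e+5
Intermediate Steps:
O(u) = 2 + u/2
R = -13/2 (R = -8 + ((2 + (½)*19) - 10) = -8 + ((2 + 19/2) - 10) = -8 + (23/2 - 10) = -8 + 3/2 = -13/2 ≈ -6.5000)
R + 119*(-1252) = -13/2 + 119*(-1252) = -13/2 - 148988 = -297989/2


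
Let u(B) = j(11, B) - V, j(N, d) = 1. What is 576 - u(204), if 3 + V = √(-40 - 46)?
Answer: 572 + I*√86 ≈ 572.0 + 9.2736*I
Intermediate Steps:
V = -3 + I*√86 (V = -3 + √(-40 - 46) = -3 + √(-86) = -3 + I*√86 ≈ -3.0 + 9.2736*I)
u(B) = 4 - I*√86 (u(B) = 1 - (-3 + I*√86) = 1 + (3 - I*√86) = 4 - I*√86)
576 - u(204) = 576 - (4 - I*√86) = 576 + (-4 + I*√86) = 572 + I*√86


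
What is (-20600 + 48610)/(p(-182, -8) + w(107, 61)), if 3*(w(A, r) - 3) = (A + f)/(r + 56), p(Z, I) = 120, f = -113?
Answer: 3277170/14389 ≈ 227.76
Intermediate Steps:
w(A, r) = 3 + (-113 + A)/(3*(56 + r)) (w(A, r) = 3 + ((A - 113)/(r + 56))/3 = 3 + ((-113 + A)/(56 + r))/3 = 3 + (-113 + A)/(3*(56 + r)))
(-20600 + 48610)/(p(-182, -8) + w(107, 61)) = (-20600 + 48610)/(120 + (391 + 107 + 9*61)/(3*(56 + 61))) = 28010/(120 + (⅓)*(391 + 107 + 549)/117) = 28010/(120 + (⅓)*(1/117)*1047) = 28010/(120 + 349/117) = 28010/(14389/117) = 28010*(117/14389) = 3277170/14389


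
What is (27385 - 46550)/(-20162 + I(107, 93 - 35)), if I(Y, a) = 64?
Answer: 19165/20098 ≈ 0.95358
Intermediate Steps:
(27385 - 46550)/(-20162 + I(107, 93 - 35)) = (27385 - 46550)/(-20162 + 64) = -19165/(-20098) = -19165*(-1/20098) = 19165/20098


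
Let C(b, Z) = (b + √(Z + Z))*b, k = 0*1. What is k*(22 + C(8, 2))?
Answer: 0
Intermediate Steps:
k = 0
C(b, Z) = b*(b + √2*√Z) (C(b, Z) = (b + √(2*Z))*b = (b + √2*√Z)*b = b*(b + √2*√Z))
k*(22 + C(8, 2)) = 0*(22 + 8*(8 + √2*√2)) = 0*(22 + 8*(8 + 2)) = 0*(22 + 8*10) = 0*(22 + 80) = 0*102 = 0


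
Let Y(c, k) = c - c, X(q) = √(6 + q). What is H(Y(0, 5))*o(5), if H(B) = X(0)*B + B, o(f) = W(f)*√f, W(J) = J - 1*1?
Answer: 0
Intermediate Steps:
W(J) = -1 + J (W(J) = J - 1 = -1 + J)
Y(c, k) = 0
o(f) = √f*(-1 + f) (o(f) = (-1 + f)*√f = √f*(-1 + f))
H(B) = B + B*√6 (H(B) = √(6 + 0)*B + B = √6*B + B = B*√6 + B = B + B*√6)
H(Y(0, 5))*o(5) = (0*(1 + √6))*(√5*(-1 + 5)) = 0*(√5*4) = 0*(4*√5) = 0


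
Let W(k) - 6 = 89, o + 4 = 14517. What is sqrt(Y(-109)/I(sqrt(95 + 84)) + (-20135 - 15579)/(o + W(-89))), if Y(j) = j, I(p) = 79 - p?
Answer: sqrt(-4029688014 + 32606882*sqrt(179))/(3652*sqrt(79 - sqrt(179))) ≈ 2.0263*I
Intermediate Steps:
o = 14513 (o = -4 + 14517 = 14513)
W(k) = 95 (W(k) = 6 + 89 = 95)
sqrt(Y(-109)/I(sqrt(95 + 84)) + (-20135 - 15579)/(o + W(-89))) = sqrt(-109/(79 - sqrt(95 + 84)) + (-20135 - 15579)/(14513 + 95)) = sqrt(-109/(79 - sqrt(179)) - 35714/14608) = sqrt(-109/(79 - sqrt(179)) - 35714*1/14608) = sqrt(-109/(79 - sqrt(179)) - 17857/7304) = sqrt(-17857/7304 - 109/(79 - sqrt(179)))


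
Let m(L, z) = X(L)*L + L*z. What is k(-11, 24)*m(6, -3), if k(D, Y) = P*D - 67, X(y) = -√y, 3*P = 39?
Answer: 3780 + 1260*√6 ≈ 6866.4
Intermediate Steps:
P = 13 (P = (⅓)*39 = 13)
k(D, Y) = -67 + 13*D (k(D, Y) = 13*D - 67 = -67 + 13*D)
m(L, z) = -L^(3/2) + L*z (m(L, z) = (-√L)*L + L*z = -L^(3/2) + L*z)
k(-11, 24)*m(6, -3) = (-67 + 13*(-11))*(-6^(3/2) + 6*(-3)) = (-67 - 143)*(-6*√6 - 18) = -210*(-6*√6 - 18) = -210*(-18 - 6*√6) = 3780 + 1260*√6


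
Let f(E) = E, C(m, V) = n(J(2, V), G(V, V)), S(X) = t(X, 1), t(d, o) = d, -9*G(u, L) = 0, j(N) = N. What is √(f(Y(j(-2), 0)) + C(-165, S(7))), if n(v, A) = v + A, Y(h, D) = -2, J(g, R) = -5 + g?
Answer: I*√5 ≈ 2.2361*I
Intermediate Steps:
G(u, L) = 0 (G(u, L) = -⅑*0 = 0)
S(X) = X
n(v, A) = A + v
C(m, V) = -3 (C(m, V) = 0 + (-5 + 2) = 0 - 3 = -3)
√(f(Y(j(-2), 0)) + C(-165, S(7))) = √(-2 - 3) = √(-5) = I*√5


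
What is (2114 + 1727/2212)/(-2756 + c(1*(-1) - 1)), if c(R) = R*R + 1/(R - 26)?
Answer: -4677895/6087503 ≈ -0.76844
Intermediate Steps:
c(R) = R**2 + 1/(-26 + R)
(2114 + 1727/2212)/(-2756 + c(1*(-1) - 1)) = (2114 + 1727/2212)/(-2756 + (1 + (1*(-1) - 1)**3 - 26*(1*(-1) - 1)**2)/(-26 + (1*(-1) - 1))) = (2114 + 1727*(1/2212))/(-2756 + (1 + (-1 - 1)**3 - 26*(-1 - 1)**2)/(-26 + (-1 - 1))) = (2114 + 1727/2212)/(-2756 + (1 + (-2)**3 - 26*(-2)**2)/(-26 - 2)) = 4677895/(2212*(-2756 + (1 - 8 - 26*4)/(-28))) = 4677895/(2212*(-2756 - (1 - 8 - 104)/28)) = 4677895/(2212*(-2756 - 1/28*(-111))) = 4677895/(2212*(-2756 + 111/28)) = 4677895/(2212*(-77057/28)) = (4677895/2212)*(-28/77057) = -4677895/6087503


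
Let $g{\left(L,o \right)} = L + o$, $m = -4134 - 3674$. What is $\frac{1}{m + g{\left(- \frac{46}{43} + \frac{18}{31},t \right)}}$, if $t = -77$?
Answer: $- \frac{1333}{10511357} \approx -0.00012682$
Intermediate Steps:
$m = -7808$
$\frac{1}{m + g{\left(- \frac{46}{43} + \frac{18}{31},t \right)}} = \frac{1}{-7808 + \left(\left(- \frac{46}{43} + \frac{18}{31}\right) - 77\right)} = \frac{1}{-7808 - \frac{103293}{1333}} = \frac{1}{- \frac{10511357}{1333}} = - \frac{1333}{10511357}$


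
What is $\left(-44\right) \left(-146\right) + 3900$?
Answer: $10324$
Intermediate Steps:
$\left(-44\right) \left(-146\right) + 3900 = 6424 + 3900 = 10324$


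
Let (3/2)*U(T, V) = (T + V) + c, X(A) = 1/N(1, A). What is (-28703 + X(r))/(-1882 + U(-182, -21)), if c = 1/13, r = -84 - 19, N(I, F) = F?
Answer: 57649995/4051711 ≈ 14.229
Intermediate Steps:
r = -103
X(A) = 1/A
c = 1/13 ≈ 0.076923
U(T, V) = 2/39 + 2*T/3 + 2*V/3 (U(T, V) = 2*((T + V) + 1/13)/3 = 2*(1/13 + T + V)/3 = 2/39 + 2*T/3 + 2*V/3)
(-28703 + X(r))/(-1882 + U(-182, -21)) = (-28703 + 1/(-103))/(-1882 + (2/39 + (2/3)*(-182) + (2/3)*(-21))) = (-28703 - 1/103)/(-1882 + (2/39 - 364/3 - 14)) = -2956410/(103*(-1882 - 5276/39)) = -2956410/(103*(-78674/39)) = -2956410/103*(-39/78674) = 57649995/4051711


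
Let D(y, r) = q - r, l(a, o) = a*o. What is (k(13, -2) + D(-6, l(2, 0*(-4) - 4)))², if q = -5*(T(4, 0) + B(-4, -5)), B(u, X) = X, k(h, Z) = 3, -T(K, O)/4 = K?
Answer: 13456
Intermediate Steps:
T(K, O) = -4*K
q = 105 (q = -5*(-4*4 - 5) = -5*(-16 - 5) = -5*(-21) = 105)
D(y, r) = 105 - r
(k(13, -2) + D(-6, l(2, 0*(-4) - 4)))² = (3 + (105 - 2*(0*(-4) - 4)))² = (3 + (105 - 2*(0 - 4)))² = (3 + (105 - 2*(-4)))² = (3 + (105 - 1*(-8)))² = (3 + (105 + 8))² = (3 + 113)² = 116² = 13456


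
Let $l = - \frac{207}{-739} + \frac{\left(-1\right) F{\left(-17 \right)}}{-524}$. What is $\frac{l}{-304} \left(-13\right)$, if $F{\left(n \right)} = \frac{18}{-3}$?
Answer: $\frac{676221}{58859872} \approx 0.011489$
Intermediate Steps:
$F{\left(n \right)} = -6$ ($F{\left(n \right)} = 18 \left(- \frac{1}{3}\right) = -6$)
$l = \frac{52017}{193618}$ ($l = - \frac{207}{-739} + \frac{\left(-1\right) \left(-6\right)}{-524} = \left(-207\right) \left(- \frac{1}{739}\right) + 6 \left(- \frac{1}{524}\right) = \frac{207}{739} - \frac{3}{262} = \frac{52017}{193618} \approx 0.26866$)
$\frac{l}{-304} \left(-13\right) = \frac{52017}{193618 \left(-304\right)} \left(-13\right) = \frac{52017}{193618} \left(- \frac{1}{304}\right) \left(-13\right) = \left(- \frac{52017}{58859872}\right) \left(-13\right) = \frac{676221}{58859872}$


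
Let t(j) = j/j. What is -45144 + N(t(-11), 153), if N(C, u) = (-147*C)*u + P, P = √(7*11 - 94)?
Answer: -67635 + I*√17 ≈ -67635.0 + 4.1231*I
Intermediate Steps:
P = I*√17 (P = √(77 - 94) = √(-17) = I*√17 ≈ 4.1231*I)
t(j) = 1
N(C, u) = I*√17 - 147*C*u (N(C, u) = (-147*C)*u + I*√17 = -147*C*u + I*√17 = I*√17 - 147*C*u)
-45144 + N(t(-11), 153) = -45144 + (I*√17 - 147*1*153) = -45144 + (I*√17 - 22491) = -45144 + (-22491 + I*√17) = -67635 + I*√17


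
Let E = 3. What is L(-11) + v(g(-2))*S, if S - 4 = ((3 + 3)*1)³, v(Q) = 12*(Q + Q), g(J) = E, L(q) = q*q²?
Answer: 14509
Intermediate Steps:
L(q) = q³
g(J) = 3
v(Q) = 24*Q (v(Q) = 12*(2*Q) = 24*Q)
S = 220 (S = 4 + ((3 + 3)*1)³ = 4 + (6*1)³ = 4 + 6³ = 4 + 216 = 220)
L(-11) + v(g(-2))*S = (-11)³ + (24*3)*220 = -1331 + 72*220 = -1331 + 15840 = 14509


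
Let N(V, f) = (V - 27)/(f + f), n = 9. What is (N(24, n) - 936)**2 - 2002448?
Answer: -40537439/36 ≈ -1.1260e+6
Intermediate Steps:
N(V, f) = (-27 + V)/(2*f) (N(V, f) = (-27 + V)/((2*f)) = (-27 + V)*(1/(2*f)) = (-27 + V)/(2*f))
(N(24, n) - 936)**2 - 2002448 = ((1/2)*(-27 + 24)/9 - 936)**2 - 2002448 = ((1/2)*(1/9)*(-3) - 936)**2 - 2002448 = (-1/6 - 936)**2 - 2002448 = (-5617/6)**2 - 2002448 = 31550689/36 - 2002448 = -40537439/36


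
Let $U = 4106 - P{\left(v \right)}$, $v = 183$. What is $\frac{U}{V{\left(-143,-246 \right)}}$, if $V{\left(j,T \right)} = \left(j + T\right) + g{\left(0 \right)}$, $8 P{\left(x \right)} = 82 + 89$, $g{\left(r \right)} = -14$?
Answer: $- \frac{32677}{3224} \approx -10.136$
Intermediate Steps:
$P{\left(x \right)} = \frac{171}{8}$ ($P{\left(x \right)} = \frac{82 + 89}{8} = \frac{1}{8} \cdot 171 = \frac{171}{8}$)
$V{\left(j,T \right)} = -14 + T + j$ ($V{\left(j,T \right)} = \left(j + T\right) - 14 = \left(T + j\right) - 14 = -14 + T + j$)
$U = \frac{32677}{8}$ ($U = 4106 - \frac{171}{8} = \frac{32677}{8} \approx 4084.6$)
$\frac{U}{V{\left(-143,-246 \right)}} = \frac{32677}{8 \left(-14 - 246 - 143\right)} = \frac{32677}{8 \left(-403\right)} = \frac{32677}{8} \left(- \frac{1}{403}\right) = - \frac{32677}{3224}$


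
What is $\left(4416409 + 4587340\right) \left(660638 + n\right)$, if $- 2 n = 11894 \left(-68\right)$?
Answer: $9589298812466$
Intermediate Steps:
$n = 404396$ ($n = - \frac{11894 \left(-68\right)}{2} = \left(- \frac{1}{2}\right) \left(-808792\right) = 404396$)
$\left(4416409 + 4587340\right) \left(660638 + n\right) = \left(4416409 + 4587340\right) \left(660638 + 404396\right) = 9003749 \cdot 1065034 = 9589298812466$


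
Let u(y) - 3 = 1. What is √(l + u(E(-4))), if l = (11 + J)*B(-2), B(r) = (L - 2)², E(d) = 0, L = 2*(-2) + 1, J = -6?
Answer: √129 ≈ 11.358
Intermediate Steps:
L = -3 (L = -4 + 1 = -3)
B(r) = 25 (B(r) = (-3 - 2)² = (-5)² = 25)
l = 125 (l = (11 - 6)*25 = 5*25 = 125)
u(y) = 4 (u(y) = 3 + 1 = 4)
√(l + u(E(-4))) = √(125 + 4) = √129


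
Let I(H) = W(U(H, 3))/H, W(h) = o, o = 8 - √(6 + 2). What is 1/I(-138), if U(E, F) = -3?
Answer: -138/7 - 69*√2/14 ≈ -26.684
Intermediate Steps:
o = 8 - 2*√2 (o = 8 - √8 = 8 - 2*√2 ≈ 5.1716)
W(h) = 8 - 2*√2
I(H) = (8 - 2*√2)/H
1/I(-138) = 1/(2*(4 - √2)/(-138)) = 1/(2*(-1/138)*(4 - √2)) = 1/(-4/69 + √2/69)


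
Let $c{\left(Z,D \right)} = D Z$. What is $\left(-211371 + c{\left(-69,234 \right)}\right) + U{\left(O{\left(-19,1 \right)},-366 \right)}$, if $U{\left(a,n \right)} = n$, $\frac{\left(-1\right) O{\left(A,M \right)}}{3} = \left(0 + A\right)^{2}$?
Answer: $-227883$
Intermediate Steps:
$O{\left(A,M \right)} = - 3 A^{2}$ ($O{\left(A,M \right)} = - 3 \left(0 + A\right)^{2} = - 3 A^{2}$)
$\left(-211371 + c{\left(-69,234 \right)}\right) + U{\left(O{\left(-19,1 \right)},-366 \right)} = \left(-211371 + 234 \left(-69\right)\right) - 366 = \left(-211371 - 16146\right) - 366 = -227517 - 366 = -227883$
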